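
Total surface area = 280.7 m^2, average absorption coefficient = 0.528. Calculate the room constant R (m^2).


Given values:
  S = 280.7 m^2, alpha = 0.528
Formula: R = S * alpha / (1 - alpha)
Numerator: 280.7 * 0.528 = 148.2096
Denominator: 1 - 0.528 = 0.472
R = 148.2096 / 0.472 = 314.0

314.0 m^2


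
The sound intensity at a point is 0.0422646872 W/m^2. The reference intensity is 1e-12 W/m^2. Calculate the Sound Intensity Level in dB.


Given values:
  I = 0.0422646872 W/m^2
  I_ref = 1e-12 W/m^2
Formula: SIL = 10 * log10(I / I_ref)
Compute ratio: I / I_ref = 42264687200
Compute log10: log10(42264687200) = 10.625978
Multiply: SIL = 10 * 10.625978 = 106.26

106.26 dB


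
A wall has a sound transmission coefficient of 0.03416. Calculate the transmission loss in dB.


Given values:
  tau = 0.03416
Formula: TL = 10 * log10(1 / tau)
Compute 1 / tau = 1 / 0.03416 = 29.274
Compute log10(29.274) = 1.466482
TL = 10 * 1.466482 = 14.66

14.66 dB


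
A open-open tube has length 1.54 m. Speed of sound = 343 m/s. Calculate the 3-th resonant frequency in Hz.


Given values:
  Tube type: open-open, L = 1.54 m, c = 343 m/s, n = 3
Formula: f_n = n * c / (2 * L)
Compute 2 * L = 2 * 1.54 = 3.08
f = 3 * 343 / 3.08
f = 334.09

334.09 Hz


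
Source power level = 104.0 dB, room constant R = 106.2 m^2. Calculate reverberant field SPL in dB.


Given values:
  Lw = 104.0 dB, R = 106.2 m^2
Formula: SPL = Lw + 10 * log10(4 / R)
Compute 4 / R = 4 / 106.2 = 0.037665
Compute 10 * log10(0.037665) = -14.2406
SPL = 104.0 + (-14.2406) = 89.76

89.76 dB


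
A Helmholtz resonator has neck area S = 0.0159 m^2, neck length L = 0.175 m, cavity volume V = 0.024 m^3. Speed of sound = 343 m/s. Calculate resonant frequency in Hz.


Given values:
  S = 0.0159 m^2, L = 0.175 m, V = 0.024 m^3, c = 343 m/s
Formula: f = (c / (2*pi)) * sqrt(S / (V * L))
Compute V * L = 0.024 * 0.175 = 0.0042
Compute S / (V * L) = 0.0159 / 0.0042 = 3.7857
Compute sqrt(3.7857) = 1.945688
Compute c / (2*pi) = 343 / 6.283185 = 54.590148
f = 54.590148 * 1.945688 = 106.22

106.22 Hz


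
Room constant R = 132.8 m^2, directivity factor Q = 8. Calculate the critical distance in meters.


Given values:
  R = 132.8 m^2, Q = 8
Formula: d_c = 0.141 * sqrt(Q * R)
Compute Q * R = 8 * 132.8 = 1062.4
Compute sqrt(1062.4) = 32.5945
d_c = 0.141 * 32.5945 = 4.596

4.596 m


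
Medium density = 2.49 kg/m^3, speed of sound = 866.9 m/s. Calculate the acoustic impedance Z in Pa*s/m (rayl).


Given values:
  rho = 2.49 kg/m^3
  c = 866.9 m/s
Formula: Z = rho * c
Z = 2.49 * 866.9
Z = 2158.58

2158.58 rayl


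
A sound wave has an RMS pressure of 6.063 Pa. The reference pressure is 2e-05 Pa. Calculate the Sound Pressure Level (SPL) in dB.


Given values:
  p = 6.063 Pa
  p_ref = 2e-05 Pa
Formula: SPL = 20 * log10(p / p_ref)
Compute ratio: p / p_ref = 6.063 / 2e-05 = 303150
Compute log10: log10(303150) = 5.481658
Multiply: SPL = 20 * 5.481658 = 109.63

109.63 dB


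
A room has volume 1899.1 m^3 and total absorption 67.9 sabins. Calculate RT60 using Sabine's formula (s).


Given values:
  V = 1899.1 m^3
  A = 67.9 sabins
Formula: RT60 = 0.161 * V / A
Numerator: 0.161 * 1899.1 = 305.7551
RT60 = 305.7551 / 67.9 = 4.503

4.503 s


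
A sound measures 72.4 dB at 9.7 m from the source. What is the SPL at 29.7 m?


Given values:
  SPL1 = 72.4 dB, r1 = 9.7 m, r2 = 29.7 m
Formula: SPL2 = SPL1 - 20 * log10(r2 / r1)
Compute ratio: r2 / r1 = 29.7 / 9.7 = 3.0619
Compute log10: log10(3.0619) = 0.485991
Compute drop: 20 * 0.485991 = 9.7198
SPL2 = 72.4 - 9.7198 = 62.68

62.68 dB


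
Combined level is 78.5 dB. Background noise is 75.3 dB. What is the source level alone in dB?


Given values:
  L_total = 78.5 dB, L_bg = 75.3 dB
Formula: L_source = 10 * log10(10^(L_total/10) - 10^(L_bg/10))
Convert to linear:
  10^(78.5/10) = 70794578.4384
  10^(75.3/10) = 33884415.6139
Difference: 70794578.4384 - 33884415.6139 = 36910162.8245
L_source = 10 * log10(36910162.8245) = 75.67

75.67 dB


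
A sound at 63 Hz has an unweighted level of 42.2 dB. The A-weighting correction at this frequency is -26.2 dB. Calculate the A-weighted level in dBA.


Given values:
  SPL = 42.2 dB
  A-weighting at 63 Hz = -26.2 dB
Formula: L_A = SPL + A_weight
L_A = 42.2 + (-26.2)
L_A = 16.0

16.0 dBA


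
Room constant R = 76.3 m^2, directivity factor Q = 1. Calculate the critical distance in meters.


Given values:
  R = 76.3 m^2, Q = 1
Formula: d_c = 0.141 * sqrt(Q * R)
Compute Q * R = 1 * 76.3 = 76.3
Compute sqrt(76.3) = 8.735
d_c = 0.141 * 8.735 = 1.232

1.232 m


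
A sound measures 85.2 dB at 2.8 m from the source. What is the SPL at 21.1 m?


Given values:
  SPL1 = 85.2 dB, r1 = 2.8 m, r2 = 21.1 m
Formula: SPL2 = SPL1 - 20 * log10(r2 / r1)
Compute ratio: r2 / r1 = 21.1 / 2.8 = 7.5357
Compute log10: log10(7.5357) = 0.877124
Compute drop: 20 * 0.877124 = 17.5425
SPL2 = 85.2 - 17.5425 = 67.66

67.66 dB


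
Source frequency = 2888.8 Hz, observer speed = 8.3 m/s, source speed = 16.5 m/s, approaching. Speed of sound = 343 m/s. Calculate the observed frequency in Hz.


Given values:
  f_s = 2888.8 Hz, v_o = 8.3 m/s, v_s = 16.5 m/s
  Direction: approaching
Formula: f_o = f_s * (c + v_o) / (c - v_s)
Numerator: c + v_o = 343 + 8.3 = 351.3
Denominator: c - v_s = 343 - 16.5 = 326.5
f_o = 2888.8 * 351.3 / 326.5 = 3108.22

3108.22 Hz


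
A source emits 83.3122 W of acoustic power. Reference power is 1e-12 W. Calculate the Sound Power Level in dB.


Given values:
  W = 83.3122 W
  W_ref = 1e-12 W
Formula: SWL = 10 * log10(W / W_ref)
Compute ratio: W / W_ref = 83312200000000
Compute log10: log10(83312200000000) = 13.920709
Multiply: SWL = 10 * 13.920709 = 139.21

139.21 dB


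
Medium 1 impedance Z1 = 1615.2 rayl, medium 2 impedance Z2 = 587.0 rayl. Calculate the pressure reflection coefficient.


Given values:
  Z1 = 1615.2 rayl, Z2 = 587.0 rayl
Formula: R = (Z2 - Z1) / (Z2 + Z1)
Numerator: Z2 - Z1 = 587.0 - 1615.2 = -1028.2
Denominator: Z2 + Z1 = 587.0 + 1615.2 = 2202.2
R = -1028.2 / 2202.2 = -0.4669

-0.4669


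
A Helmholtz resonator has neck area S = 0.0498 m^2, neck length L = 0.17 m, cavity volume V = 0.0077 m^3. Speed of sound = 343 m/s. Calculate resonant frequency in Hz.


Given values:
  S = 0.0498 m^2, L = 0.17 m, V = 0.0077 m^3, c = 343 m/s
Formula: f = (c / (2*pi)) * sqrt(S / (V * L))
Compute V * L = 0.0077 * 0.17 = 0.001309
Compute S / (V * L) = 0.0498 / 0.001309 = 38.0443
Compute sqrt(38.0443) = 6.168006
Compute c / (2*pi) = 343 / 6.283185 = 54.590148
f = 54.590148 * 6.168006 = 336.71

336.71 Hz


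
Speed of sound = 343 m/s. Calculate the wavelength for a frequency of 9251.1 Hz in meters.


Given values:
  c = 343 m/s, f = 9251.1 Hz
Formula: lambda = c / f
lambda = 343 / 9251.1
lambda = 0.0371

0.0371 m


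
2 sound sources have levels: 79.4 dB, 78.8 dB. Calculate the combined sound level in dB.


Formula: L_total = 10 * log10( sum(10^(Li/10)) )
  Source 1: 10^(79.4/10) = 87096358.9956
  Source 2: 10^(78.8/10) = 75857757.5029
Sum of linear values = 162954116.4985
L_total = 10 * log10(162954116.4985) = 82.12

82.12 dB


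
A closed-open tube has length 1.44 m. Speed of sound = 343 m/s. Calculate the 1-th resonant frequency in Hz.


Given values:
  Tube type: closed-open, L = 1.44 m, c = 343 m/s, n = 1
Formula: f_n = (2n - 1) * c / (4 * L)
Compute 2n - 1 = 2*1 - 1 = 1
Compute 4 * L = 4 * 1.44 = 5.76
f = 1 * 343 / 5.76
f = 59.55

59.55 Hz


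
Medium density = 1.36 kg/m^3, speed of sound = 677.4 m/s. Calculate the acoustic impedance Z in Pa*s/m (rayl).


Given values:
  rho = 1.36 kg/m^3
  c = 677.4 m/s
Formula: Z = rho * c
Z = 1.36 * 677.4
Z = 921.26

921.26 rayl


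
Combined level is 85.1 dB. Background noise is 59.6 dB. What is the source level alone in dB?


Given values:
  L_total = 85.1 dB, L_bg = 59.6 dB
Formula: L_source = 10 * log10(10^(L_total/10) - 10^(L_bg/10))
Convert to linear:
  10^(85.1/10) = 323593656.9296
  10^(59.6/10) = 912010.8394
Difference: 323593656.9296 - 912010.8394 = 322681646.0902
L_source = 10 * log10(322681646.0902) = 85.09

85.09 dB


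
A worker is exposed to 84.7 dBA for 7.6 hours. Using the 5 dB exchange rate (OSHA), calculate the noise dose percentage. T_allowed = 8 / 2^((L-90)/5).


Given values:
  L = 84.7 dBA, T = 7.6 hours
Formula: T_allowed = 8 / 2^((L - 90) / 5)
Compute exponent: (84.7 - 90) / 5 = -1.06
Compute 2^(-1.06) = 0.479632
T_allowed = 8 / 0.479632 = 16.679454 hours
Dose = (T / T_allowed) * 100
Dose = (7.6 / 16.679454) * 100 = 45.57

45.57 %


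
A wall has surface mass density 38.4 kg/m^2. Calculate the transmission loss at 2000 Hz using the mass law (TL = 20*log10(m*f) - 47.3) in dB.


Given values:
  m = 38.4 kg/m^2, f = 2000 Hz
Formula: TL = 20 * log10(m * f) - 47.3
Compute m * f = 38.4 * 2000 = 76800.0
Compute log10(76800.0) = 4.885361
Compute 20 * 4.885361 = 97.7072
TL = 97.7072 - 47.3 = 50.41

50.41 dB


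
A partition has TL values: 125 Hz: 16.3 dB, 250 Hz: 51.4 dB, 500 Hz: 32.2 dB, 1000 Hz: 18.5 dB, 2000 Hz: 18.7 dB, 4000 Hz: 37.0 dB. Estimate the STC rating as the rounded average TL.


Given TL values at each frequency:
  125 Hz: 16.3 dB
  250 Hz: 51.4 dB
  500 Hz: 32.2 dB
  1000 Hz: 18.5 dB
  2000 Hz: 18.7 dB
  4000 Hz: 37.0 dB
Formula: STC ~ round(average of TL values)
Sum = 16.3 + 51.4 + 32.2 + 18.5 + 18.7 + 37.0 = 174.1
Average = 174.1 / 6 = 29.02
Rounded: 29

29


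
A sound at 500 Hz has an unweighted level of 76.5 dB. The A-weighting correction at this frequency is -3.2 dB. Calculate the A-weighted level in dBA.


Given values:
  SPL = 76.5 dB
  A-weighting at 500 Hz = -3.2 dB
Formula: L_A = SPL + A_weight
L_A = 76.5 + (-3.2)
L_A = 73.3

73.3 dBA


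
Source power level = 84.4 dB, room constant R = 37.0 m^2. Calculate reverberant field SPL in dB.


Given values:
  Lw = 84.4 dB, R = 37.0 m^2
Formula: SPL = Lw + 10 * log10(4 / R)
Compute 4 / R = 4 / 37.0 = 0.108108
Compute 10 * log10(0.108108) = -9.6614
SPL = 84.4 + (-9.6614) = 74.74

74.74 dB


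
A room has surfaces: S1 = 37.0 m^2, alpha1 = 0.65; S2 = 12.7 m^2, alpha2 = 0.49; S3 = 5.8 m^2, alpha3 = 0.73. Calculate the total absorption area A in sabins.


Given surfaces:
  Surface 1: 37.0 * 0.65 = 24.05
  Surface 2: 12.7 * 0.49 = 6.223
  Surface 3: 5.8 * 0.73 = 4.234
Formula: A = sum(Si * alpha_i)
A = 24.05 + 6.223 + 4.234
A = 34.51

34.51 sabins


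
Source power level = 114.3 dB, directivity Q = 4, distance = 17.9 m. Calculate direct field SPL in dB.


Given values:
  Lw = 114.3 dB, Q = 4, r = 17.9 m
Formula: SPL = Lw + 10 * log10(Q / (4 * pi * r^2))
Compute 4 * pi * r^2 = 4 * pi * 17.9^2 = 4026.3908
Compute Q / denom = 4 / 4026.3908 = 0.00099345
Compute 10 * log10(0.00099345) = -30.0285
SPL = 114.3 + (-30.0285) = 84.27

84.27 dB


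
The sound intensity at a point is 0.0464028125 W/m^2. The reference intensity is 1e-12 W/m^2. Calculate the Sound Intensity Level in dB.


Given values:
  I = 0.0464028125 W/m^2
  I_ref = 1e-12 W/m^2
Formula: SIL = 10 * log10(I / I_ref)
Compute ratio: I / I_ref = 46402812500
Compute log10: log10(46402812500) = 10.666544
Multiply: SIL = 10 * 10.666544 = 106.67

106.67 dB


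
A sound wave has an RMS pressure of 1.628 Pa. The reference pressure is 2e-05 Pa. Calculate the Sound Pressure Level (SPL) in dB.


Given values:
  p = 1.628 Pa
  p_ref = 2e-05 Pa
Formula: SPL = 20 * log10(p / p_ref)
Compute ratio: p / p_ref = 1.628 / 2e-05 = 81400
Compute log10: log10(81400) = 4.910624
Multiply: SPL = 20 * 4.910624 = 98.21

98.21 dB


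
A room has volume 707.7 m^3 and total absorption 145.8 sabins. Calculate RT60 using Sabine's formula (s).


Given values:
  V = 707.7 m^3
  A = 145.8 sabins
Formula: RT60 = 0.161 * V / A
Numerator: 0.161 * 707.7 = 113.9397
RT60 = 113.9397 / 145.8 = 0.781

0.781 s


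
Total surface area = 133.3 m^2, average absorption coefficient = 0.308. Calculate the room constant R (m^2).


Given values:
  S = 133.3 m^2, alpha = 0.308
Formula: R = S * alpha / (1 - alpha)
Numerator: 133.3 * 0.308 = 41.0564
Denominator: 1 - 0.308 = 0.692
R = 41.0564 / 0.692 = 59.33

59.33 m^2


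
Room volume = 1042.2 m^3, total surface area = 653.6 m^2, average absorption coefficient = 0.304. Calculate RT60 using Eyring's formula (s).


Given values:
  V = 1042.2 m^3, S = 653.6 m^2, alpha = 0.304
Formula: RT60 = 0.161 * V / (-S * ln(1 - alpha))
Compute ln(1 - 0.304) = ln(0.696) = -0.362406
Denominator: -653.6 * -0.362406 = 236.8686
Numerator: 0.161 * 1042.2 = 167.7942
RT60 = 167.7942 / 236.8686 = 0.708

0.708 s


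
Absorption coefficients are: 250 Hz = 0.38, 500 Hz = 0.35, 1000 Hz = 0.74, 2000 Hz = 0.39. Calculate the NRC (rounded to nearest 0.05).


Given values:
  a_250 = 0.38, a_500 = 0.35
  a_1000 = 0.74, a_2000 = 0.39
Formula: NRC = (a250 + a500 + a1000 + a2000) / 4
Sum = 0.38 + 0.35 + 0.74 + 0.39 = 1.86
NRC = 1.86 / 4 = 0.465
Rounded to nearest 0.05: 0.45

0.45


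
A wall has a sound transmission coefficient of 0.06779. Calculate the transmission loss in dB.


Given values:
  tau = 0.06779
Formula: TL = 10 * log10(1 / tau)
Compute 1 / tau = 1 / 0.06779 = 14.7514
Compute log10(14.7514) = 1.168833
TL = 10 * 1.168833 = 11.69

11.69 dB


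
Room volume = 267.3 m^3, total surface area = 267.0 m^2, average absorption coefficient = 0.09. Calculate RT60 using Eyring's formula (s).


Given values:
  V = 267.3 m^3, S = 267.0 m^2, alpha = 0.09
Formula: RT60 = 0.161 * V / (-S * ln(1 - alpha))
Compute ln(1 - 0.09) = ln(0.91) = -0.094311
Denominator: -267.0 * -0.094311 = 25.181
Numerator: 0.161 * 267.3 = 43.0353
RT60 = 43.0353 / 25.181 = 1.709

1.709 s


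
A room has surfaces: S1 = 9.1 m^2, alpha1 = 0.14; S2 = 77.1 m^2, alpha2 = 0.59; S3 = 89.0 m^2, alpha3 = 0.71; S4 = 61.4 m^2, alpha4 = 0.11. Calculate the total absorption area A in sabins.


Given surfaces:
  Surface 1: 9.1 * 0.14 = 1.274
  Surface 2: 77.1 * 0.59 = 45.489
  Surface 3: 89.0 * 0.71 = 63.19
  Surface 4: 61.4 * 0.11 = 6.754
Formula: A = sum(Si * alpha_i)
A = 1.274 + 45.489 + 63.19 + 6.754
A = 116.71

116.71 sabins


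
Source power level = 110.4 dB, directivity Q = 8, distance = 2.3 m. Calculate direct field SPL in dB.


Given values:
  Lw = 110.4 dB, Q = 8, r = 2.3 m
Formula: SPL = Lw + 10 * log10(Q / (4 * pi * r^2))
Compute 4 * pi * r^2 = 4 * pi * 2.3^2 = 66.4761
Compute Q / denom = 8 / 66.4761 = 0.120344
Compute 10 * log10(0.120344) = -9.1958
SPL = 110.4 + (-9.1958) = 101.2

101.2 dB


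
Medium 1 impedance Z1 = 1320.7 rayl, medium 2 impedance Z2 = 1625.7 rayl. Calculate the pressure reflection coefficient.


Given values:
  Z1 = 1320.7 rayl, Z2 = 1625.7 rayl
Formula: R = (Z2 - Z1) / (Z2 + Z1)
Numerator: Z2 - Z1 = 1625.7 - 1320.7 = 305.0
Denominator: Z2 + Z1 = 1625.7 + 1320.7 = 2946.4
R = 305.0 / 2946.4 = 0.1035

0.1035


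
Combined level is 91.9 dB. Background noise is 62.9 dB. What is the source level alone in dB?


Given values:
  L_total = 91.9 dB, L_bg = 62.9 dB
Formula: L_source = 10 * log10(10^(L_total/10) - 10^(L_bg/10))
Convert to linear:
  10^(91.9/10) = 1548816618.9125
  10^(62.9/10) = 1949844.5998
Difference: 1548816618.9125 - 1949844.5998 = 1546866774.3127
L_source = 10 * log10(1546866774.3127) = 91.89

91.89 dB


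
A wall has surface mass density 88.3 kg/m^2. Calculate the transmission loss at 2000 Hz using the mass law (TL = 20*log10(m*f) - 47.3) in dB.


Given values:
  m = 88.3 kg/m^2, f = 2000 Hz
Formula: TL = 20 * log10(m * f) - 47.3
Compute m * f = 88.3 * 2000 = 176600.0
Compute log10(176600.0) = 5.246991
Compute 20 * 5.246991 = 104.9398
TL = 104.9398 - 47.3 = 57.64

57.64 dB


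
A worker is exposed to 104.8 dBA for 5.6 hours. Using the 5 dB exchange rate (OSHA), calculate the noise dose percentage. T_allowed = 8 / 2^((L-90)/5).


Given values:
  L = 104.8 dBA, T = 5.6 hours
Formula: T_allowed = 8 / 2^((L - 90) / 5)
Compute exponent: (104.8 - 90) / 5 = 2.96
Compute 2^(2.96) = 7.78124
T_allowed = 8 / 7.78124 = 1.028114 hours
Dose = (T / T_allowed) * 100
Dose = (5.6 / 1.028114) * 100 = 544.69

544.69 %


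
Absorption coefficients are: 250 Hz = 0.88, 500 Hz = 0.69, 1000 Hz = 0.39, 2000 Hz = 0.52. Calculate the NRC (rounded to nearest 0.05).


Given values:
  a_250 = 0.88, a_500 = 0.69
  a_1000 = 0.39, a_2000 = 0.52
Formula: NRC = (a250 + a500 + a1000 + a2000) / 4
Sum = 0.88 + 0.69 + 0.39 + 0.52 = 2.48
NRC = 2.48 / 4 = 0.62
Rounded to nearest 0.05: 0.6

0.6


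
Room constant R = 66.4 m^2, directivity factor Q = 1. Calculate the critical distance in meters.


Given values:
  R = 66.4 m^2, Q = 1
Formula: d_c = 0.141 * sqrt(Q * R)
Compute Q * R = 1 * 66.4 = 66.4
Compute sqrt(66.4) = 8.1486
d_c = 0.141 * 8.1486 = 1.149

1.149 m


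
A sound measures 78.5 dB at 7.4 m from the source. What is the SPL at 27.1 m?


Given values:
  SPL1 = 78.5 dB, r1 = 7.4 m, r2 = 27.1 m
Formula: SPL2 = SPL1 - 20 * log10(r2 / r1)
Compute ratio: r2 / r1 = 27.1 / 7.4 = 3.6622
Compute log10: log10(3.6622) = 0.563742
Compute drop: 20 * 0.563742 = 11.2748
SPL2 = 78.5 - 11.2748 = 67.23

67.23 dB


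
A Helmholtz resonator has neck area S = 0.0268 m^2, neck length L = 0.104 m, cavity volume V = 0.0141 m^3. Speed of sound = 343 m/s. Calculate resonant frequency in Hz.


Given values:
  S = 0.0268 m^2, L = 0.104 m, V = 0.0141 m^3, c = 343 m/s
Formula: f = (c / (2*pi)) * sqrt(S / (V * L))
Compute V * L = 0.0141 * 0.104 = 0.0014664
Compute S / (V * L) = 0.0268 / 0.0014664 = 18.2761
Compute sqrt(18.2761) = 4.275056
Compute c / (2*pi) = 343 / 6.283185 = 54.590148
f = 54.590148 * 4.275056 = 233.38

233.38 Hz


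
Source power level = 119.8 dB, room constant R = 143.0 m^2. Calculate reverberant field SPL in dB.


Given values:
  Lw = 119.8 dB, R = 143.0 m^2
Formula: SPL = Lw + 10 * log10(4 / R)
Compute 4 / R = 4 / 143.0 = 0.027972
Compute 10 * log10(0.027972) = -15.5328
SPL = 119.8 + (-15.5328) = 104.27

104.27 dB


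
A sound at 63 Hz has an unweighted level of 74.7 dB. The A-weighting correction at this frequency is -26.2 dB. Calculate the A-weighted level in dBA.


Given values:
  SPL = 74.7 dB
  A-weighting at 63 Hz = -26.2 dB
Formula: L_A = SPL + A_weight
L_A = 74.7 + (-26.2)
L_A = 48.5

48.5 dBA


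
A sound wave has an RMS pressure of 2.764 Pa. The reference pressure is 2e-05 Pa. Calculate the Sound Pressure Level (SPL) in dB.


Given values:
  p = 2.764 Pa
  p_ref = 2e-05 Pa
Formula: SPL = 20 * log10(p / p_ref)
Compute ratio: p / p_ref = 2.764 / 2e-05 = 138200
Compute log10: log10(138200) = 5.140508
Multiply: SPL = 20 * 5.140508 = 102.81

102.81 dB


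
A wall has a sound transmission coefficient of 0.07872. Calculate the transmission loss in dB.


Given values:
  tau = 0.07872
Formula: TL = 10 * log10(1 / tau)
Compute 1 / tau = 1 / 0.07872 = 12.7033
Compute log10(12.7033) = 1.103917
TL = 10 * 1.103917 = 11.04

11.04 dB


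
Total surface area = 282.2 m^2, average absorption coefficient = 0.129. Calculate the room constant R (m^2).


Given values:
  S = 282.2 m^2, alpha = 0.129
Formula: R = S * alpha / (1 - alpha)
Numerator: 282.2 * 0.129 = 36.4038
Denominator: 1 - 0.129 = 0.871
R = 36.4038 / 0.871 = 41.8

41.8 m^2


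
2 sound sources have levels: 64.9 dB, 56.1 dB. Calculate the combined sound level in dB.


Formula: L_total = 10 * log10( sum(10^(Li/10)) )
  Source 1: 10^(64.9/10) = 3090295.4325
  Source 2: 10^(56.1/10) = 407380.2778
Sum of linear values = 3497675.7103
L_total = 10 * log10(3497675.7103) = 65.44

65.44 dB


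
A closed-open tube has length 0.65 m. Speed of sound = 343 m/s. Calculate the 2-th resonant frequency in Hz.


Given values:
  Tube type: closed-open, L = 0.65 m, c = 343 m/s, n = 2
Formula: f_n = (2n - 1) * c / (4 * L)
Compute 2n - 1 = 2*2 - 1 = 3
Compute 4 * L = 4 * 0.65 = 2.6
f = 3 * 343 / 2.6
f = 395.77

395.77 Hz


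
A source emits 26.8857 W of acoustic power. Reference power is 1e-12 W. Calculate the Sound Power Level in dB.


Given values:
  W = 26.8857 W
  W_ref = 1e-12 W
Formula: SWL = 10 * log10(W / W_ref)
Compute ratio: W / W_ref = 26885700000000
Compute log10: log10(26885700000000) = 13.429521
Multiply: SWL = 10 * 13.429521 = 134.3

134.3 dB


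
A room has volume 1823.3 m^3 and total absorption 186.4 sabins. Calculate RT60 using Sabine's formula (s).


Given values:
  V = 1823.3 m^3
  A = 186.4 sabins
Formula: RT60 = 0.161 * V / A
Numerator: 0.161 * 1823.3 = 293.5513
RT60 = 293.5513 / 186.4 = 1.575

1.575 s


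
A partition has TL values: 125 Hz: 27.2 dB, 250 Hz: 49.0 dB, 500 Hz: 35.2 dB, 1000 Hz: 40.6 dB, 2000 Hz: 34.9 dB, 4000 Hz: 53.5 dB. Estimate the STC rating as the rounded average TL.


Given TL values at each frequency:
  125 Hz: 27.2 dB
  250 Hz: 49.0 dB
  500 Hz: 35.2 dB
  1000 Hz: 40.6 dB
  2000 Hz: 34.9 dB
  4000 Hz: 53.5 dB
Formula: STC ~ round(average of TL values)
Sum = 27.2 + 49.0 + 35.2 + 40.6 + 34.9 + 53.5 = 240.4
Average = 240.4 / 6 = 40.07
Rounded: 40

40


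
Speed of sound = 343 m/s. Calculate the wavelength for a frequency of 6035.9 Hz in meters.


Given values:
  c = 343 m/s, f = 6035.9 Hz
Formula: lambda = c / f
lambda = 343 / 6035.9
lambda = 0.0568

0.0568 m


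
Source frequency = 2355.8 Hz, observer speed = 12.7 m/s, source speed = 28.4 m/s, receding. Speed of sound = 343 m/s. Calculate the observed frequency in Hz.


Given values:
  f_s = 2355.8 Hz, v_o = 12.7 m/s, v_s = 28.4 m/s
  Direction: receding
Formula: f_o = f_s * (c - v_o) / (c + v_s)
Numerator: c - v_o = 343 - 12.7 = 330.3
Denominator: c + v_s = 343 + 28.4 = 371.4
f_o = 2355.8 * 330.3 / 371.4 = 2095.1

2095.1 Hz


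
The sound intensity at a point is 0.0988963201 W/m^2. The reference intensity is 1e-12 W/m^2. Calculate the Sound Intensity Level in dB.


Given values:
  I = 0.0988963201 W/m^2
  I_ref = 1e-12 W/m^2
Formula: SIL = 10 * log10(I / I_ref)
Compute ratio: I / I_ref = 98896320100
Compute log10: log10(98896320100) = 10.99518
Multiply: SIL = 10 * 10.99518 = 109.95

109.95 dB


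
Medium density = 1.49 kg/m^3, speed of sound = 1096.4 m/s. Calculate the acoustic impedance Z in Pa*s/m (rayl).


Given values:
  rho = 1.49 kg/m^3
  c = 1096.4 m/s
Formula: Z = rho * c
Z = 1.49 * 1096.4
Z = 1633.64

1633.64 rayl


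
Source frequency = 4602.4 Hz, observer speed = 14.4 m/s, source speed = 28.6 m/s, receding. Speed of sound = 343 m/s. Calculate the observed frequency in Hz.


Given values:
  f_s = 4602.4 Hz, v_o = 14.4 m/s, v_s = 28.6 m/s
  Direction: receding
Formula: f_o = f_s * (c - v_o) / (c + v_s)
Numerator: c - v_o = 343 - 14.4 = 328.6
Denominator: c + v_s = 343 + 28.6 = 371.6
f_o = 4602.4 * 328.6 / 371.6 = 4069.83

4069.83 Hz


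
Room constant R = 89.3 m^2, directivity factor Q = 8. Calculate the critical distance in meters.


Given values:
  R = 89.3 m^2, Q = 8
Formula: d_c = 0.141 * sqrt(Q * R)
Compute Q * R = 8 * 89.3 = 714.4
Compute sqrt(714.4) = 26.7283
d_c = 0.141 * 26.7283 = 3.769

3.769 m


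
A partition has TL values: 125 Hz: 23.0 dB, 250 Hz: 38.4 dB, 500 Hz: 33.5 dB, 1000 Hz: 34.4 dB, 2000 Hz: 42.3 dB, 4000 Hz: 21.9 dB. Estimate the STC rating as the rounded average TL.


Given TL values at each frequency:
  125 Hz: 23.0 dB
  250 Hz: 38.4 dB
  500 Hz: 33.5 dB
  1000 Hz: 34.4 dB
  2000 Hz: 42.3 dB
  4000 Hz: 21.9 dB
Formula: STC ~ round(average of TL values)
Sum = 23.0 + 38.4 + 33.5 + 34.4 + 42.3 + 21.9 = 193.5
Average = 193.5 / 6 = 32.25
Rounded: 32

32


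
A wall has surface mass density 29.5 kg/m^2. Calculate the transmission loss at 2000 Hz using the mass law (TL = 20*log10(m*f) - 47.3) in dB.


Given values:
  m = 29.5 kg/m^2, f = 2000 Hz
Formula: TL = 20 * log10(m * f) - 47.3
Compute m * f = 29.5 * 2000 = 59000.0
Compute log10(59000.0) = 4.770852
Compute 20 * 4.770852 = 95.417
TL = 95.417 - 47.3 = 48.12

48.12 dB


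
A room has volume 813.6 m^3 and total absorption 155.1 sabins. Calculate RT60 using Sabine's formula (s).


Given values:
  V = 813.6 m^3
  A = 155.1 sabins
Formula: RT60 = 0.161 * V / A
Numerator: 0.161 * 813.6 = 130.9896
RT60 = 130.9896 / 155.1 = 0.845

0.845 s


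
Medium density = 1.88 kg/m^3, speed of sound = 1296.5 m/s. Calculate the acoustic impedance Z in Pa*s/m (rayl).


Given values:
  rho = 1.88 kg/m^3
  c = 1296.5 m/s
Formula: Z = rho * c
Z = 1.88 * 1296.5
Z = 2437.42

2437.42 rayl


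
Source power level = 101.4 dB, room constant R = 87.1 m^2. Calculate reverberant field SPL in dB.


Given values:
  Lw = 101.4 dB, R = 87.1 m^2
Formula: SPL = Lw + 10 * log10(4 / R)
Compute 4 / R = 4 / 87.1 = 0.045924
Compute 10 * log10(0.045924) = -13.3796
SPL = 101.4 + (-13.3796) = 88.02

88.02 dB


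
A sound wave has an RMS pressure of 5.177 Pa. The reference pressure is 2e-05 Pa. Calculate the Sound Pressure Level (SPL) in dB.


Given values:
  p = 5.177 Pa
  p_ref = 2e-05 Pa
Formula: SPL = 20 * log10(p / p_ref)
Compute ratio: p / p_ref = 5.177 / 2e-05 = 258850
Compute log10: log10(258850) = 5.413048
Multiply: SPL = 20 * 5.413048 = 108.26

108.26 dB


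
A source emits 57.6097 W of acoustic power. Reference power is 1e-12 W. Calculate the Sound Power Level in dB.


Given values:
  W = 57.6097 W
  W_ref = 1e-12 W
Formula: SWL = 10 * log10(W / W_ref)
Compute ratio: W / W_ref = 57609700000000
Compute log10: log10(57609700000000) = 13.760496
Multiply: SWL = 10 * 13.760496 = 137.6

137.6 dB


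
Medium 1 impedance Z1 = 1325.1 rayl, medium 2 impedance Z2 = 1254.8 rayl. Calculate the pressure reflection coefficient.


Given values:
  Z1 = 1325.1 rayl, Z2 = 1254.8 rayl
Formula: R = (Z2 - Z1) / (Z2 + Z1)
Numerator: Z2 - Z1 = 1254.8 - 1325.1 = -70.3
Denominator: Z2 + Z1 = 1254.8 + 1325.1 = 2579.9
R = -70.3 / 2579.9 = -0.0272

-0.0272


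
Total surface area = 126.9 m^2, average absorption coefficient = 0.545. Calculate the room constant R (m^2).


Given values:
  S = 126.9 m^2, alpha = 0.545
Formula: R = S * alpha / (1 - alpha)
Numerator: 126.9 * 0.545 = 69.1605
Denominator: 1 - 0.545 = 0.455
R = 69.1605 / 0.455 = 152.0

152.0 m^2


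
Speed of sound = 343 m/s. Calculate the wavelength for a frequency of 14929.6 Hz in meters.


Given values:
  c = 343 m/s, f = 14929.6 Hz
Formula: lambda = c / f
lambda = 343 / 14929.6
lambda = 0.023

0.023 m


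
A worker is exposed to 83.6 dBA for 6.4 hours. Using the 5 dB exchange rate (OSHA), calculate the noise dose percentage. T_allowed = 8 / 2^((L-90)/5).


Given values:
  L = 83.6 dBA, T = 6.4 hours
Formula: T_allowed = 8 / 2^((L - 90) / 5)
Compute exponent: (83.6 - 90) / 5 = -1.28
Compute 2^(-1.28) = 0.411796
T_allowed = 8 / 0.411796 = 19.427095 hours
Dose = (T / T_allowed) * 100
Dose = (6.4 / 19.427095) * 100 = 32.94

32.94 %


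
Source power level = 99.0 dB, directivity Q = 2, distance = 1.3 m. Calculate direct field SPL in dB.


Given values:
  Lw = 99.0 dB, Q = 2, r = 1.3 m
Formula: SPL = Lw + 10 * log10(Q / (4 * pi * r^2))
Compute 4 * pi * r^2 = 4 * pi * 1.3^2 = 21.2372
Compute Q / denom = 2 / 21.2372 = 0.09417437
Compute 10 * log10(0.09417437) = -10.2607
SPL = 99.0 + (-10.2607) = 88.74

88.74 dB


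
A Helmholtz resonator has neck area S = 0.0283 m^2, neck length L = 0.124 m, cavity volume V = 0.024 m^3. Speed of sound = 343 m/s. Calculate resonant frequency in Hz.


Given values:
  S = 0.0283 m^2, L = 0.124 m, V = 0.024 m^3, c = 343 m/s
Formula: f = (c / (2*pi)) * sqrt(S / (V * L))
Compute V * L = 0.024 * 0.124 = 0.002976
Compute S / (V * L) = 0.0283 / 0.002976 = 9.5094
Compute sqrt(9.5094) = 3.083732
Compute c / (2*pi) = 343 / 6.283185 = 54.590148
f = 54.590148 * 3.083732 = 168.34

168.34 Hz


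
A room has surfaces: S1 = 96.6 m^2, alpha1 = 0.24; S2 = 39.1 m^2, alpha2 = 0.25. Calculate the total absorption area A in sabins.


Given surfaces:
  Surface 1: 96.6 * 0.24 = 23.184
  Surface 2: 39.1 * 0.25 = 9.775
Formula: A = sum(Si * alpha_i)
A = 23.184 + 9.775
A = 32.96

32.96 sabins


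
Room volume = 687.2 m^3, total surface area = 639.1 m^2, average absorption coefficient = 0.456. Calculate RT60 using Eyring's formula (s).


Given values:
  V = 687.2 m^3, S = 639.1 m^2, alpha = 0.456
Formula: RT60 = 0.161 * V / (-S * ln(1 - alpha))
Compute ln(1 - 0.456) = ln(0.544) = -0.608806
Denominator: -639.1 * -0.608806 = 389.0879
Numerator: 0.161 * 687.2 = 110.6392
RT60 = 110.6392 / 389.0879 = 0.284

0.284 s


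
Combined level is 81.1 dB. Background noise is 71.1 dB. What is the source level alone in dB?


Given values:
  L_total = 81.1 dB, L_bg = 71.1 dB
Formula: L_source = 10 * log10(10^(L_total/10) - 10^(L_bg/10))
Convert to linear:
  10^(81.1/10) = 128824955.1693
  10^(71.1/10) = 12882495.5169
Difference: 128824955.1693 - 12882495.5169 = 115942459.6524
L_source = 10 * log10(115942459.6524) = 80.64

80.64 dB


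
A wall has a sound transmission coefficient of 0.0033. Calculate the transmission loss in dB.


Given values:
  tau = 0.0033
Formula: TL = 10 * log10(1 / tau)
Compute 1 / tau = 1 / 0.0033 = 303.0303
Compute log10(303.0303) = 2.481486
TL = 10 * 2.481486 = 24.81

24.81 dB


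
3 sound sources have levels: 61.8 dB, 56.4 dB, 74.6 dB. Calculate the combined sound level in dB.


Formula: L_total = 10 * log10( sum(10^(Li/10)) )
  Source 1: 10^(61.8/10) = 1513561.2484
  Source 2: 10^(56.4/10) = 436515.8322
  Source 3: 10^(74.6/10) = 28840315.0313
Sum of linear values = 30790392.1119
L_total = 10 * log10(30790392.1119) = 74.88

74.88 dB


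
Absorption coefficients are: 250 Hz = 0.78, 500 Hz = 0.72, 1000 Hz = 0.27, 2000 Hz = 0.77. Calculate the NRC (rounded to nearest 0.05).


Given values:
  a_250 = 0.78, a_500 = 0.72
  a_1000 = 0.27, a_2000 = 0.77
Formula: NRC = (a250 + a500 + a1000 + a2000) / 4
Sum = 0.78 + 0.72 + 0.27 + 0.77 = 2.54
NRC = 2.54 / 4 = 0.635
Rounded to nearest 0.05: 0.65

0.65


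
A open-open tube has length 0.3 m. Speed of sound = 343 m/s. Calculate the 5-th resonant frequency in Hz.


Given values:
  Tube type: open-open, L = 0.3 m, c = 343 m/s, n = 5
Formula: f_n = n * c / (2 * L)
Compute 2 * L = 2 * 0.3 = 0.6
f = 5 * 343 / 0.6
f = 2858.33

2858.33 Hz


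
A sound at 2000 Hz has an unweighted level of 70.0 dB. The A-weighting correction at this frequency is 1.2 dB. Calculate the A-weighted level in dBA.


Given values:
  SPL = 70.0 dB
  A-weighting at 2000 Hz = 1.2 dB
Formula: L_A = SPL + A_weight
L_A = 70.0 + (1.2)
L_A = 71.2

71.2 dBA


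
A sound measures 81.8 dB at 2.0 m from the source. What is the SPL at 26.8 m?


Given values:
  SPL1 = 81.8 dB, r1 = 2.0 m, r2 = 26.8 m
Formula: SPL2 = SPL1 - 20 * log10(r2 / r1)
Compute ratio: r2 / r1 = 26.8 / 2.0 = 13.4
Compute log10: log10(13.4) = 1.127105
Compute drop: 20 * 1.127105 = 22.5421
SPL2 = 81.8 - 22.5421 = 59.26

59.26 dB


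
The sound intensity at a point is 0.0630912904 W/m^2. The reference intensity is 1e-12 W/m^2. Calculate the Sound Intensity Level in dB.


Given values:
  I = 0.0630912904 W/m^2
  I_ref = 1e-12 W/m^2
Formula: SIL = 10 * log10(I / I_ref)
Compute ratio: I / I_ref = 63091290400
Compute log10: log10(63091290400) = 10.799969
Multiply: SIL = 10 * 10.799969 = 108.0

108.0 dB


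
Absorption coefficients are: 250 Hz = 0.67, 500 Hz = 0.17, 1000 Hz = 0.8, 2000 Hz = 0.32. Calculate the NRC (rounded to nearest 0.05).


Given values:
  a_250 = 0.67, a_500 = 0.17
  a_1000 = 0.8, a_2000 = 0.32
Formula: NRC = (a250 + a500 + a1000 + a2000) / 4
Sum = 0.67 + 0.17 + 0.8 + 0.32 = 1.96
NRC = 1.96 / 4 = 0.49
Rounded to nearest 0.05: 0.5

0.5


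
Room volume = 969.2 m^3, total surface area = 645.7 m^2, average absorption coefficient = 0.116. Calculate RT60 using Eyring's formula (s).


Given values:
  V = 969.2 m^3, S = 645.7 m^2, alpha = 0.116
Formula: RT60 = 0.161 * V / (-S * ln(1 - alpha))
Compute ln(1 - 0.116) = ln(0.884) = -0.123298
Denominator: -645.7 * -0.123298 = 79.6135
Numerator: 0.161 * 969.2 = 156.0412
RT60 = 156.0412 / 79.6135 = 1.96

1.96 s


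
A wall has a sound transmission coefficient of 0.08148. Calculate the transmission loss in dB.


Given values:
  tau = 0.08148
Formula: TL = 10 * log10(1 / tau)
Compute 1 / tau = 1 / 0.08148 = 12.273
Compute log10(12.273) = 1.088951
TL = 10 * 1.088951 = 10.89

10.89 dB


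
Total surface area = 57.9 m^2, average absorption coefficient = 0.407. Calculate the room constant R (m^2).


Given values:
  S = 57.9 m^2, alpha = 0.407
Formula: R = S * alpha / (1 - alpha)
Numerator: 57.9 * 0.407 = 23.5653
Denominator: 1 - 0.407 = 0.593
R = 23.5653 / 0.593 = 39.74

39.74 m^2


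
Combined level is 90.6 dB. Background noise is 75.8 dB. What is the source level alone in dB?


Given values:
  L_total = 90.6 dB, L_bg = 75.8 dB
Formula: L_source = 10 * log10(10^(L_total/10) - 10^(L_bg/10))
Convert to linear:
  10^(90.6/10) = 1148153621.4969
  10^(75.8/10) = 38018939.6321
Difference: 1148153621.4969 - 38018939.6321 = 1110134681.8648
L_source = 10 * log10(1110134681.8648) = 90.45

90.45 dB


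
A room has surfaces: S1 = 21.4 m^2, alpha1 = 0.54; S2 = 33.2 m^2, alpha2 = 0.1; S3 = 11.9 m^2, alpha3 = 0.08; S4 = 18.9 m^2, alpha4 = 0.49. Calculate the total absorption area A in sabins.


Given surfaces:
  Surface 1: 21.4 * 0.54 = 11.556
  Surface 2: 33.2 * 0.1 = 3.32
  Surface 3: 11.9 * 0.08 = 0.952
  Surface 4: 18.9 * 0.49 = 9.261
Formula: A = sum(Si * alpha_i)
A = 11.556 + 3.32 + 0.952 + 9.261
A = 25.09

25.09 sabins


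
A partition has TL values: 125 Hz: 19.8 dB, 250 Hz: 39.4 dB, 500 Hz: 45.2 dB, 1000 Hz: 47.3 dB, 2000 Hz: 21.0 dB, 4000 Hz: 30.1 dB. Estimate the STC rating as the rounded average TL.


Given TL values at each frequency:
  125 Hz: 19.8 dB
  250 Hz: 39.4 dB
  500 Hz: 45.2 dB
  1000 Hz: 47.3 dB
  2000 Hz: 21.0 dB
  4000 Hz: 30.1 dB
Formula: STC ~ round(average of TL values)
Sum = 19.8 + 39.4 + 45.2 + 47.3 + 21.0 + 30.1 = 202.8
Average = 202.8 / 6 = 33.8
Rounded: 34

34


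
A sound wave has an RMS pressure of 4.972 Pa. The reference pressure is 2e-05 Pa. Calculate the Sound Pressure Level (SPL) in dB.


Given values:
  p = 4.972 Pa
  p_ref = 2e-05 Pa
Formula: SPL = 20 * log10(p / p_ref)
Compute ratio: p / p_ref = 4.972 / 2e-05 = 248600
Compute log10: log10(248600) = 5.395501
Multiply: SPL = 20 * 5.395501 = 107.91

107.91 dB


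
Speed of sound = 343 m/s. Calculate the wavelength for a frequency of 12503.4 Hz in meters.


Given values:
  c = 343 m/s, f = 12503.4 Hz
Formula: lambda = c / f
lambda = 343 / 12503.4
lambda = 0.0274

0.0274 m


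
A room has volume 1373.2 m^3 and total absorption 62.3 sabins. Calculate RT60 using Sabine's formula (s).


Given values:
  V = 1373.2 m^3
  A = 62.3 sabins
Formula: RT60 = 0.161 * V / A
Numerator: 0.161 * 1373.2 = 221.0852
RT60 = 221.0852 / 62.3 = 3.549

3.549 s


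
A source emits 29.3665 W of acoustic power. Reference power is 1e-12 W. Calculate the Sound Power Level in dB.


Given values:
  W = 29.3665 W
  W_ref = 1e-12 W
Formula: SWL = 10 * log10(W / W_ref)
Compute ratio: W / W_ref = 29366500000000
Compute log10: log10(29366500000000) = 13.467852
Multiply: SWL = 10 * 13.467852 = 134.68

134.68 dB


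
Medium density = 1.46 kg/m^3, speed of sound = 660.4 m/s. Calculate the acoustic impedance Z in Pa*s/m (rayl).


Given values:
  rho = 1.46 kg/m^3
  c = 660.4 m/s
Formula: Z = rho * c
Z = 1.46 * 660.4
Z = 964.18

964.18 rayl


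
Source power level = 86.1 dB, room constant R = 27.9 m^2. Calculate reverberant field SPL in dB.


Given values:
  Lw = 86.1 dB, R = 27.9 m^2
Formula: SPL = Lw + 10 * log10(4 / R)
Compute 4 / R = 4 / 27.9 = 0.143369
Compute 10 * log10(0.143369) = -8.4354
SPL = 86.1 + (-8.4354) = 77.66

77.66 dB


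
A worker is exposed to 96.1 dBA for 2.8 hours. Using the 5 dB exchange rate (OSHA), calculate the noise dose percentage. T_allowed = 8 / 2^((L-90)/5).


Given values:
  L = 96.1 dBA, T = 2.8 hours
Formula: T_allowed = 8 / 2^((L - 90) / 5)
Compute exponent: (96.1 - 90) / 5 = 1.22
Compute 2^(1.22) = 2.329467
T_allowed = 8 / 2.329467 = 3.434262 hours
Dose = (T / T_allowed) * 100
Dose = (2.8 / 3.434262) * 100 = 81.53

81.53 %


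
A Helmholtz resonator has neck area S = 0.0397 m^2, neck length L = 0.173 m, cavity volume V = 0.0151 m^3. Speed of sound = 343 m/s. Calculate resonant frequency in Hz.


Given values:
  S = 0.0397 m^2, L = 0.173 m, V = 0.0151 m^3, c = 343 m/s
Formula: f = (c / (2*pi)) * sqrt(S / (V * L))
Compute V * L = 0.0151 * 0.173 = 0.0026123
Compute S / (V * L) = 0.0397 / 0.0026123 = 15.1973
Compute sqrt(15.1973) = 3.898371
Compute c / (2*pi) = 343 / 6.283185 = 54.590148
f = 54.590148 * 3.898371 = 212.81

212.81 Hz


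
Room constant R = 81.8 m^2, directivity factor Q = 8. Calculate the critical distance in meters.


Given values:
  R = 81.8 m^2, Q = 8
Formula: d_c = 0.141 * sqrt(Q * R)
Compute Q * R = 8 * 81.8 = 654.4
Compute sqrt(654.4) = 25.5812
d_c = 0.141 * 25.5812 = 3.607

3.607 m


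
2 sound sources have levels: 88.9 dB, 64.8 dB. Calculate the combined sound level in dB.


Formula: L_total = 10 * log10( sum(10^(Li/10)) )
  Source 1: 10^(88.9/10) = 776247116.6287
  Source 2: 10^(64.8/10) = 3019951.7204
Sum of linear values = 779267068.3491
L_total = 10 * log10(779267068.3491) = 88.92

88.92 dB


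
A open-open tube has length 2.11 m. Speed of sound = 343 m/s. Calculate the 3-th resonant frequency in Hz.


Given values:
  Tube type: open-open, L = 2.11 m, c = 343 m/s, n = 3
Formula: f_n = n * c / (2 * L)
Compute 2 * L = 2 * 2.11 = 4.22
f = 3 * 343 / 4.22
f = 243.84

243.84 Hz


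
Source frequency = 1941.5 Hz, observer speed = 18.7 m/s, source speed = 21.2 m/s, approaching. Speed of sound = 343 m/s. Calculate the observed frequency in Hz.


Given values:
  f_s = 1941.5 Hz, v_o = 18.7 m/s, v_s = 21.2 m/s
  Direction: approaching
Formula: f_o = f_s * (c + v_o) / (c - v_s)
Numerator: c + v_o = 343 + 18.7 = 361.7
Denominator: c - v_s = 343 - 21.2 = 321.8
f_o = 1941.5 * 361.7 / 321.8 = 2182.23

2182.23 Hz


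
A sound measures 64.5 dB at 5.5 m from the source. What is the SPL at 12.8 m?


Given values:
  SPL1 = 64.5 dB, r1 = 5.5 m, r2 = 12.8 m
Formula: SPL2 = SPL1 - 20 * log10(r2 / r1)
Compute ratio: r2 / r1 = 12.8 / 5.5 = 2.3273
Compute log10: log10(2.3273) = 0.366852
Compute drop: 20 * 0.366852 = 7.337
SPL2 = 64.5 - 7.337 = 57.16

57.16 dB


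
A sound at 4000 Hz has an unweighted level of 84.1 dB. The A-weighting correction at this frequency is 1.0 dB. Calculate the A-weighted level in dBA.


Given values:
  SPL = 84.1 dB
  A-weighting at 4000 Hz = 1.0 dB
Formula: L_A = SPL + A_weight
L_A = 84.1 + (1.0)
L_A = 85.1

85.1 dBA


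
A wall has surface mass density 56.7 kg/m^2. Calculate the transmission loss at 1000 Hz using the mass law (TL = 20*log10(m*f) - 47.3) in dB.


Given values:
  m = 56.7 kg/m^2, f = 1000 Hz
Formula: TL = 20 * log10(m * f) - 47.3
Compute m * f = 56.7 * 1000 = 56700.0
Compute log10(56700.0) = 4.753583
Compute 20 * 4.753583 = 95.0717
TL = 95.0717 - 47.3 = 47.77

47.77 dB


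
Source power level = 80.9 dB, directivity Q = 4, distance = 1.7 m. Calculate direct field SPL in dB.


Given values:
  Lw = 80.9 dB, Q = 4, r = 1.7 m
Formula: SPL = Lw + 10 * log10(Q / (4 * pi * r^2))
Compute 4 * pi * r^2 = 4 * pi * 1.7^2 = 36.3168
Compute Q / denom = 4 / 36.3168 = 0.11014186
Compute 10 * log10(0.11014186) = -9.5805
SPL = 80.9 + (-9.5805) = 71.32

71.32 dB


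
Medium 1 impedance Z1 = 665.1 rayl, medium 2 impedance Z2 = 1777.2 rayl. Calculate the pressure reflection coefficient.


Given values:
  Z1 = 665.1 rayl, Z2 = 1777.2 rayl
Formula: R = (Z2 - Z1) / (Z2 + Z1)
Numerator: Z2 - Z1 = 1777.2 - 665.1 = 1112.1
Denominator: Z2 + Z1 = 1777.2 + 665.1 = 2442.3
R = 1112.1 / 2442.3 = 0.4553

0.4553


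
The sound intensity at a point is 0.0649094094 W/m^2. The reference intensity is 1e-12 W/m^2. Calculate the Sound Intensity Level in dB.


Given values:
  I = 0.0649094094 W/m^2
  I_ref = 1e-12 W/m^2
Formula: SIL = 10 * log10(I / I_ref)
Compute ratio: I / I_ref = 64909409400
Compute log10: log10(64909409400) = 10.812308
Multiply: SIL = 10 * 10.812308 = 108.12

108.12 dB


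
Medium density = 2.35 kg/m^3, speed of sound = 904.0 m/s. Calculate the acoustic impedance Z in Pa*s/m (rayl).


Given values:
  rho = 2.35 kg/m^3
  c = 904.0 m/s
Formula: Z = rho * c
Z = 2.35 * 904.0
Z = 2124.4

2124.4 rayl
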